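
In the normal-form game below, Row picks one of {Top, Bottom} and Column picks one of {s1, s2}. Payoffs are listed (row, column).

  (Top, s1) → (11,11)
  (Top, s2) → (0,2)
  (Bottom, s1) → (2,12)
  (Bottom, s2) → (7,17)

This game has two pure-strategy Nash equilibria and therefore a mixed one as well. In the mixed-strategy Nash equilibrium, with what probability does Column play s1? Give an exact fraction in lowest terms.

7/16

Column's mix q on s1 must make Row indifferent between Top and Bottom.
Row's payoff from Top: 11q + 0(1−q). From Bottom: 2q + 7(1−q).
Set equal: 9q = 7(1−q) → q = 7/16.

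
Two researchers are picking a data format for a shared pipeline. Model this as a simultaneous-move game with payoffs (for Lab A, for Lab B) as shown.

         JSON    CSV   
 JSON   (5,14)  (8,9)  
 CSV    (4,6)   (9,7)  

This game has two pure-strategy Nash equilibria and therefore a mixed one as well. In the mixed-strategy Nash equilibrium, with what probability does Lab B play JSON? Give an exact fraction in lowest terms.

Lab B's mix q on JSON must make Lab A indifferent between JSON and CSV.
Lab A's payoff from JSON: 5q + 8(1−q). From CSV: 4q + 9(1−q).
Set equal: 1q = 1(1−q) → q = 1/2.

1/2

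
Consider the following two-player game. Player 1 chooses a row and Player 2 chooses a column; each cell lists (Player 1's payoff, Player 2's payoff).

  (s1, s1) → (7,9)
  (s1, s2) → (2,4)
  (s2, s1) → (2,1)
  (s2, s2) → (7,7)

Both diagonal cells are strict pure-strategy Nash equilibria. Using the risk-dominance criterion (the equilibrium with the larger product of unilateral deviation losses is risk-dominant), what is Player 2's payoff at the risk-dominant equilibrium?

At both s1: Player 1 loses 7 − 2 = 5 by deviating; Player 2 loses 9 − 4 = 5. Product = 5·5 = 25.
At both s2: Player 1 loses 7 − 2 = 5 by deviating; Player 2 loses 7 − 1 = 6. Product = 5·6 = 30.
30 > 25, so both s2 is risk-dominant. Player 2's payoff there is 7.

7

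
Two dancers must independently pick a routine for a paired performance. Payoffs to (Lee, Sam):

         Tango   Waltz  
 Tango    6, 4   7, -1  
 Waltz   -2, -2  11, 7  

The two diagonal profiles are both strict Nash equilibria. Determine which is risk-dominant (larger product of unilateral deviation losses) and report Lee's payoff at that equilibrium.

6

At both Tango: Lee loses 6 − (-2) = 8 by deviating; Sam loses 4 − (-1) = 5. Product = 8·5 = 40.
At both Waltz: Lee loses 11 − 7 = 4 by deviating; Sam loses 7 − (-2) = 9. Product = 4·9 = 36.
40 > 36, so both Tango is risk-dominant. Lee's payoff there is 6.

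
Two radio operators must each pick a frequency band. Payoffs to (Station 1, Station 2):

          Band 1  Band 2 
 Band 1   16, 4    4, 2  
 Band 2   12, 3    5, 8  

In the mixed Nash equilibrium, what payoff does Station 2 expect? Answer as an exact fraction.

Station 1 mixes with probability p on Band 1, chosen so Station 2 is indifferent: 4p + 3(1−p) = 2p + 8(1−p) gives p = 5/7.
Station 2's expected payoff is 4·5/7 + 3·2/7 = 26/7.

26/7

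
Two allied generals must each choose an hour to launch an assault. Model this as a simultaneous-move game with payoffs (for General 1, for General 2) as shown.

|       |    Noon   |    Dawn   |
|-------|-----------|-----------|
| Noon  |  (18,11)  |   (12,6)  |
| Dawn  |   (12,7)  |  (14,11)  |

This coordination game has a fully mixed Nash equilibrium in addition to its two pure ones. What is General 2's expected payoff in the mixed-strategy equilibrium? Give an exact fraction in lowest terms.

79/9

General 1 mixes with probability p on Noon, chosen so General 2 is indifferent: 11p + 7(1−p) = 6p + 11(1−p) gives p = 4/9.
General 2's expected payoff is 11·4/9 + 7·5/9 = 79/9.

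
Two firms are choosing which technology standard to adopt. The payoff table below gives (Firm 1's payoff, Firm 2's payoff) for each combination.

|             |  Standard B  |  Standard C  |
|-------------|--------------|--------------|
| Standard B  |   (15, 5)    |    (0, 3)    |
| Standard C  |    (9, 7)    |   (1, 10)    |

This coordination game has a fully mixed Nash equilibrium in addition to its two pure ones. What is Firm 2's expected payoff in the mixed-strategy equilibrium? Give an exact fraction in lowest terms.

29/5

Firm 1 mixes with probability p on Standard B, chosen so Firm 2 is indifferent: 5p + 7(1−p) = 3p + 10(1−p) gives p = 3/5.
Firm 2's expected payoff is 5·3/5 + 7·2/5 = 29/5.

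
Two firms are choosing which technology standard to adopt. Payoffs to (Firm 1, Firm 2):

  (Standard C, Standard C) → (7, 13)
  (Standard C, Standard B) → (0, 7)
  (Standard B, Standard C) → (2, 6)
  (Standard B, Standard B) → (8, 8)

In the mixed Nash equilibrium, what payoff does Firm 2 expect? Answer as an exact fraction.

31/4

Firm 1 mixes with probability p on Standard C, chosen so Firm 2 is indifferent: 13p + 6(1−p) = 7p + 8(1−p) gives p = 1/4.
Firm 2's expected payoff is 13·1/4 + 6·3/4 = 31/4.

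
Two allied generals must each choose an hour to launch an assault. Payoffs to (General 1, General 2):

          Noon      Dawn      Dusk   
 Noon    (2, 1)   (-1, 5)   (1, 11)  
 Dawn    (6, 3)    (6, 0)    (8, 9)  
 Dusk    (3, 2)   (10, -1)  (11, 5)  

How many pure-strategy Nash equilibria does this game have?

Both Dusk: General 1 gets 11 (best alternative 8); General 2 gets 5 (best alternative 2). Neither deviates — NE.
Both Dawn is not a NE: General 1 would switch to Dusk (10 > 6).
No other cell survives both best-response checks, so there is 1 pure NE.

1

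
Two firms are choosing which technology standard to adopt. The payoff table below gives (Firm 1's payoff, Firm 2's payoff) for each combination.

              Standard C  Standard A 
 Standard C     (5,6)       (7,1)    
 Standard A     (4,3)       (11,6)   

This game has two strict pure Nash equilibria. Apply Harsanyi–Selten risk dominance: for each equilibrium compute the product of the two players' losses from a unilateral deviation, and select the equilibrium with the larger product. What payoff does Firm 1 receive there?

At both Standard C: Firm 1 loses 5 − 4 = 1 by deviating; Firm 2 loses 6 − 1 = 5. Product = 1·5 = 5.
At both Standard A: Firm 1 loses 11 − 7 = 4 by deviating; Firm 2 loses 6 − 3 = 3. Product = 4·3 = 12.
12 > 5, so both Standard A is risk-dominant. Firm 1's payoff there is 11.

11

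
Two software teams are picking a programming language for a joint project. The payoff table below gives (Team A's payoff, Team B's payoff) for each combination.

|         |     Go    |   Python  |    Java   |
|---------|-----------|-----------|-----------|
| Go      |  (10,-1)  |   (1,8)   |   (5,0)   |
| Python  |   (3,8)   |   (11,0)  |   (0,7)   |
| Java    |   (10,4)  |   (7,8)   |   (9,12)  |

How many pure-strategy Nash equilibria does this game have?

Both Java: Team A gets 9 (best alternative 5); Team B gets 12 (best alternative 8). Neither deviates — NE.
Both Go is not a NE: Team B would switch to Python (8 > -1).
No other cell survives both best-response checks, so there is 1 pure NE.

1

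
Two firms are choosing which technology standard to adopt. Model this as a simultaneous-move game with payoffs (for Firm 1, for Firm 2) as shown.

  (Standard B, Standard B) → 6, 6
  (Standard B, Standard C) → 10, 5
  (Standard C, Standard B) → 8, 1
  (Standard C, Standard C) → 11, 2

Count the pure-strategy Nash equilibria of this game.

1

Both Standard C: Firm 1 gets 11 (best alternative 10); Firm 2 gets 2 (best alternative 1). Neither deviates — NE.
Both Standard B is not a NE: Firm 1 would switch to Standard C (8 > 6).
No other cell survives both best-response checks, so there is 1 pure NE.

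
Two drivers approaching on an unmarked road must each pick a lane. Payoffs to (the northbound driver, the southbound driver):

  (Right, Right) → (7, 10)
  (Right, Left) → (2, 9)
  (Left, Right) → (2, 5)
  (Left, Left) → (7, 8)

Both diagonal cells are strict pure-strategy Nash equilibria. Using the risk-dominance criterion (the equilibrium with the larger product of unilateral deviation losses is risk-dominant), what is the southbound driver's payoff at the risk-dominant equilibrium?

At both Right: the northbound driver loses 7 − 2 = 5 by deviating; the southbound driver loses 10 − 9 = 1. Product = 5·1 = 5.
At both Left: the northbound driver loses 7 − 2 = 5 by deviating; the southbound driver loses 8 − 5 = 3. Product = 5·3 = 15.
15 > 5, so both Left is risk-dominant. The southbound driver's payoff there is 8.

8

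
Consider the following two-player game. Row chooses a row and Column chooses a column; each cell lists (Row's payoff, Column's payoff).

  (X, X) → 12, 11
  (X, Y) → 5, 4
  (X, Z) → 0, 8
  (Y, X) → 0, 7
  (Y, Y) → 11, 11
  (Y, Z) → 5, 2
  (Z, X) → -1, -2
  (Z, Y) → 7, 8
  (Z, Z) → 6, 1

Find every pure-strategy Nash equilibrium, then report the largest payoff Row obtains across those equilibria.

12

Both X is a pure NE (Row: 12 ≥ 0; Column: 11 ≥ 8). Row gets 12.
Both Y is a pure NE (Row: 11 ≥ 7; Column: 11 ≥ 7). Row gets 11.
Every other cell has a profitable deviation for at least one player. Highest of {12, 11} is 12.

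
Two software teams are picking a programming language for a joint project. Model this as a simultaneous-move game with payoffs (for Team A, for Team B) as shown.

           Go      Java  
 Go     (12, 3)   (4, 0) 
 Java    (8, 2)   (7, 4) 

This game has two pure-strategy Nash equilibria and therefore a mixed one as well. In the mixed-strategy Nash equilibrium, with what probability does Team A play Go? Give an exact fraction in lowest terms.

Team A's mix p on Go must make Team B indifferent between Go and Java.
Team B's payoff from Go: 3p + 2(1−p). From Java: 0p + 4(1−p).
Set equal: 3p = 2(1−p) → p = 2/5.

2/5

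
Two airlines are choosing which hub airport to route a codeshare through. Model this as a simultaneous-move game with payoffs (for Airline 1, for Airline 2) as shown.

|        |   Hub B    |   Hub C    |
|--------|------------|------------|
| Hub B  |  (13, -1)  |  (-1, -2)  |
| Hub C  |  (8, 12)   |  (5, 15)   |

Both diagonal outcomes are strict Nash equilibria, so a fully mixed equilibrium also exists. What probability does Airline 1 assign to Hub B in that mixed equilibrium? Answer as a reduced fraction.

3/4

Airline 1's mix p on Hub B must make Airline 2 indifferent between Hub B and Hub C.
Airline 2's payoff from Hub B: (-1)p + 12(1−p). From Hub C: (-2)p + 15(1−p).
Set equal: 1p = 3(1−p) → p = 3/4.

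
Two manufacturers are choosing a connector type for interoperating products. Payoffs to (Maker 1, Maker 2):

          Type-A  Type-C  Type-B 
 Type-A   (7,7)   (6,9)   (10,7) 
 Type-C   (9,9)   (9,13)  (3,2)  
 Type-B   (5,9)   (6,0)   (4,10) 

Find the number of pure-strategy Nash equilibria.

Both Type-C: Maker 1 gets 9 (best alternative 6); Maker 2 gets 13 (best alternative 9). Neither deviates — NE.
Both Type-A is not a NE: Maker 1 would switch to Type-C (9 > 7).
No other cell survives both best-response checks, so there is 1 pure NE.

1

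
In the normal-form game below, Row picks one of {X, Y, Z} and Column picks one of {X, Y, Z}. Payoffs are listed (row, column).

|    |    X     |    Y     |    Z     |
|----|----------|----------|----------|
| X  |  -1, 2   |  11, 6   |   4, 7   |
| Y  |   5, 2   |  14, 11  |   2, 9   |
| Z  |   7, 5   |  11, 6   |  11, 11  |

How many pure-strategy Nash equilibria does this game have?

2

Both Y: Row gets 14 (best alternative 11); Column gets 11 (best alternative 9). Neither deviates — NE.
Both Z: Row gets 11 (best alternative 4); Column gets 11 (best alternative 6). Neither deviates — NE.
Both X is not a NE: Row would switch to Z (7 > -1).
No other cell survives both best-response checks, so there are 2 pure NE.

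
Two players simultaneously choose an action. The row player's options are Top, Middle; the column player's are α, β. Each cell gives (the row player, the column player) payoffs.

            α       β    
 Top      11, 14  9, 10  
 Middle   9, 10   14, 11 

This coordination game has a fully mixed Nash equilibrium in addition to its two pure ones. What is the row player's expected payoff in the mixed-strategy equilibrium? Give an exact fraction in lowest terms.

73/7

The column player mixes with probability q on α, chosen so the row player is indifferent: 11q + 9(1−q) = 9q + 14(1−q) gives q = 5/7.
The row player's expected payoff (from either row, since indifferent) is 11·5/7 + 9·2/7 = 73/7.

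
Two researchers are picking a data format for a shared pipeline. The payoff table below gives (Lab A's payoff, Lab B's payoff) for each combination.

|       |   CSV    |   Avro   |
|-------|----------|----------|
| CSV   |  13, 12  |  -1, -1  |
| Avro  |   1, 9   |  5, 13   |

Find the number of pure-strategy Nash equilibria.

2

Both CSV: Lab A gets 13 (best alternative 1); Lab B gets 12 (best alternative -1). Neither deviates — NE.
Both Avro: Lab A gets 5 (best alternative -1); Lab B gets 13 (best alternative 9). Neither deviates — NE.
(CSV, Avro) is not a NE: Lab A would switch to Avro (5 > -1).
No other cell survives both best-response checks, so there are 2 pure NE.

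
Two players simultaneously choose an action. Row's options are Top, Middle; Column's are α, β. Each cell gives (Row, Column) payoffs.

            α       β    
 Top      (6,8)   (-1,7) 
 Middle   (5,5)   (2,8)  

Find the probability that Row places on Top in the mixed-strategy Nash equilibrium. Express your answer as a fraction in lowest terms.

3/4

Row's mix p on Top must make Column indifferent between α and β.
Column's payoff from α: 8p + 5(1−p). From β: 7p + 8(1−p).
Set equal: 1p = 3(1−p) → p = 3/4.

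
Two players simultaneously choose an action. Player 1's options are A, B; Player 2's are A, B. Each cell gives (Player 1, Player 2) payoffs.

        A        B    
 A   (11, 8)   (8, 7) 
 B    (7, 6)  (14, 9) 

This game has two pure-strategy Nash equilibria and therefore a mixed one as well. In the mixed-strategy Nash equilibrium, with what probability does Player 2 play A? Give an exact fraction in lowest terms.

3/5

Player 2's mix q on A must make Player 1 indifferent between A and B.
Player 1's payoff from A: 11q + 8(1−q). From B: 7q + 14(1−q).
Set equal: 4q = 6(1−q) → q = 6/10 = 3/5.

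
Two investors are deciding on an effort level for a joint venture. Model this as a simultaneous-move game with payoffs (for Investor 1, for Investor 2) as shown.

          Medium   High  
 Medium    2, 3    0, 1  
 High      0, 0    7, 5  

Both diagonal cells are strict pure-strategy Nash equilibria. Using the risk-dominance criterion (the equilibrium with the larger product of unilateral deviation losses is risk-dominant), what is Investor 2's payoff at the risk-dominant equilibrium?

5

At both Medium: Investor 1 loses 2 − 0 = 2 by deviating; Investor 2 loses 3 − 1 = 2. Product = 2·2 = 4.
At both High: Investor 1 loses 7 − 0 = 7 by deviating; Investor 2 loses 5 − 0 = 5. Product = 7·5 = 35.
35 > 4, so both High is risk-dominant. Investor 2's payoff there is 5.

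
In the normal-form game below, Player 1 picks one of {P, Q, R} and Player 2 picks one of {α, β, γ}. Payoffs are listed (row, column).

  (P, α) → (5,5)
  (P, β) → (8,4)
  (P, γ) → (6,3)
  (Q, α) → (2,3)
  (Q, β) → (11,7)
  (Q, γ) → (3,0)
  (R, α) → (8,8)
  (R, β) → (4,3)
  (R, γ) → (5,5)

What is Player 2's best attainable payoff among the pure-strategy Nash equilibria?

(Q, β) is a pure NE (Player 1: 11 ≥ 8; Player 2: 7 ≥ 3). Player 2 gets 7.
(R, α) is a pure NE (Player 1: 8 ≥ 5; Player 2: 8 ≥ 5). Player 2 gets 8.
Every other cell has a profitable deviation for at least one player. Highest of {7, 8} is 8.

8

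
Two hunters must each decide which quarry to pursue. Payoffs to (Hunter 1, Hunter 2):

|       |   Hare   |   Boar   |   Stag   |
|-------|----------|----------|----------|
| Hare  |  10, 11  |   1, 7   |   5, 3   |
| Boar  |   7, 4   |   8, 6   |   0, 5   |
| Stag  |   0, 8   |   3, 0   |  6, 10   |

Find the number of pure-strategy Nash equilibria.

3

Both Hare: Hunter 1 gets 10 (best alternative 7); Hunter 2 gets 11 (best alternative 7). Neither deviates — NE.
Both Boar: Hunter 1 gets 8 (best alternative 3); Hunter 2 gets 6 (best alternative 5). Neither deviates — NE.
Both Stag: Hunter 1 gets 6 (best alternative 5); Hunter 2 gets 10 (best alternative 8). Neither deviates — NE.
(Boar, Hare) is not a NE: Hunter 1 would switch to Hare (10 > 7).
No other cell survives both best-response checks, so there are 3 pure NE.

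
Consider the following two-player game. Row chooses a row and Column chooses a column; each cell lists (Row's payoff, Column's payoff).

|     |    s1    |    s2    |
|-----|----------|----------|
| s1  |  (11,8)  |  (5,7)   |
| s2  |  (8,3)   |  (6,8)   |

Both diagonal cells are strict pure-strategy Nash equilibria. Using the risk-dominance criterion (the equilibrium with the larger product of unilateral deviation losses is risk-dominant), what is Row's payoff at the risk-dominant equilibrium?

At both s1: Row loses 11 − 8 = 3 by deviating; Column loses 8 − 7 = 1. Product = 3·1 = 3.
At both s2: Row loses 6 − 5 = 1 by deviating; Column loses 8 − 3 = 5. Product = 1·5 = 5.
5 > 3, so both s2 is risk-dominant. Row's payoff there is 6.

6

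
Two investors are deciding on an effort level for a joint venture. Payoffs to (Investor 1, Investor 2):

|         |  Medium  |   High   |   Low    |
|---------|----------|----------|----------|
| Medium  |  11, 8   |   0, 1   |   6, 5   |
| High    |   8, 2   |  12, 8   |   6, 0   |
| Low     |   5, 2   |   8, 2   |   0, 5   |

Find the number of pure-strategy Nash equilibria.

Both Medium: Investor 1 gets 11 (best alternative 8); Investor 2 gets 8 (best alternative 5). Neither deviates — NE.
Both High: Investor 1 gets 12 (best alternative 8); Investor 2 gets 8 (best alternative 2). Neither deviates — NE.
Both Low is not a NE: Investor 1 would switch to Medium (6 > 0).
No other cell survives both best-response checks, so there are 2 pure NE.

2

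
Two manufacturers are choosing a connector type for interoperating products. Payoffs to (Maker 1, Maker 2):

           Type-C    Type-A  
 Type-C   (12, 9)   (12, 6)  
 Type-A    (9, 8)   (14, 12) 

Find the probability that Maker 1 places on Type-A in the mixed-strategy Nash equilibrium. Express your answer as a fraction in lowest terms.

3/7

Maker 1's mix p on Type-C must make Maker 2 indifferent between Type-C and Type-A.
Maker 2's payoff from Type-C: 9p + 8(1−p). From Type-A: 6p + 12(1−p).
Set equal: 3p = 4(1−p) → p = 4/7.
Probability on Type-A is 1 − 4/7 = 3/7.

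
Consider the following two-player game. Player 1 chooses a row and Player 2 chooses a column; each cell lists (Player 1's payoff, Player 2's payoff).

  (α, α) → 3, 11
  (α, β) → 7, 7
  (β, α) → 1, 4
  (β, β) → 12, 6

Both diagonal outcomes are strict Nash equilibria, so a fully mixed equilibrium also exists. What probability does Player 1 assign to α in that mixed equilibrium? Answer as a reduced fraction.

Player 1's mix p on α must make Player 2 indifferent between α and β.
Player 2's payoff from α: 11p + 4(1−p). From β: 7p + 6(1−p).
Set equal: 4p = 2(1−p) → p = 2/6 = 1/3.

1/3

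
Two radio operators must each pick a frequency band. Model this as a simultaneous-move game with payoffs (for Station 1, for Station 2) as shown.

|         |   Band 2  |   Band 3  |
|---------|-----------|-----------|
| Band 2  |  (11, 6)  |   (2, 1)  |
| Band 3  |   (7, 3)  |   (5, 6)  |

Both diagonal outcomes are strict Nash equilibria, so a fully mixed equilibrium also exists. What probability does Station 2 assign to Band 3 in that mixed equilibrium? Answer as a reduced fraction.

Station 2's mix q on Band 2 must make Station 1 indifferent between Band 2 and Band 3.
Station 1's payoff from Band 2: 11q + 2(1−q). From Band 3: 7q + 5(1−q).
Set equal: 4q = 3(1−q) → q = 3/7.
Probability on Band 3 is 1 − 3/7 = 4/7.

4/7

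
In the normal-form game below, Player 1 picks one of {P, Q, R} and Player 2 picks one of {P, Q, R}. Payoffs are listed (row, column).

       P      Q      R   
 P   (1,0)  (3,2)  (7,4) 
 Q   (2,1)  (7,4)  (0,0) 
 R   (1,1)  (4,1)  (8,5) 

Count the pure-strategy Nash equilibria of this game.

2

Both Q: Player 1 gets 7 (best alternative 4); Player 2 gets 4 (best alternative 1). Neither deviates — NE.
Both R: Player 1 gets 8 (best alternative 7); Player 2 gets 5 (best alternative 1). Neither deviates — NE.
Both P is not a NE: Player 1 would switch to Q (2 > 1).
No other cell survives both best-response checks, so there are 2 pure NE.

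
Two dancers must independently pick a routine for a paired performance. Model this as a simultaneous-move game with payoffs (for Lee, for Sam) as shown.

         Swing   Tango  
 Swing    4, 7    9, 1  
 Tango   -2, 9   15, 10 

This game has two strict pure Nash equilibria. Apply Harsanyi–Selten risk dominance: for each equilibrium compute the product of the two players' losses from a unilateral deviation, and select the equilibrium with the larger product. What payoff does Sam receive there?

At both Swing: Lee loses 4 − (-2) = 6 by deviating; Sam loses 7 − 1 = 6. Product = 6·6 = 36.
At both Tango: Lee loses 15 − 9 = 6 by deviating; Sam loses 10 − 9 = 1. Product = 6·1 = 6.
36 > 6, so both Swing is risk-dominant. Sam's payoff there is 7.

7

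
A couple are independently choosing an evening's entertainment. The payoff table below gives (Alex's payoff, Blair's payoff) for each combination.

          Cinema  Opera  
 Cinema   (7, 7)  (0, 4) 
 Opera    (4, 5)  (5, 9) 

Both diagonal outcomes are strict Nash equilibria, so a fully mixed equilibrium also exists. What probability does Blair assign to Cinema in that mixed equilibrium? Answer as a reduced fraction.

Blair's mix q on Cinema must make Alex indifferent between Cinema and Opera.
Alex's payoff from Cinema: 7q + 0(1−q). From Opera: 4q + 5(1−q).
Set equal: 3q = 5(1−q) → q = 5/8.

5/8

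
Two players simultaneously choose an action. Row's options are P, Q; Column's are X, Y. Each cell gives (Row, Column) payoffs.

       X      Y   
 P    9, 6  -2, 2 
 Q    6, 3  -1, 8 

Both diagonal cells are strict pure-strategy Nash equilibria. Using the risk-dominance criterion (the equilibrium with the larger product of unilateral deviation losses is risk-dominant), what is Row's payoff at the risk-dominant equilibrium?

At (P, X): Row loses 9 − 6 = 3 by deviating; Column loses 6 − 2 = 4. Product = 3·4 = 12.
At (Q, Y): Row loses -1 − (-2) = 1 by deviating; Column loses 8 − 3 = 5. Product = 1·5 = 5.
12 > 5, so (P, X) is risk-dominant. Row's payoff there is 9.

9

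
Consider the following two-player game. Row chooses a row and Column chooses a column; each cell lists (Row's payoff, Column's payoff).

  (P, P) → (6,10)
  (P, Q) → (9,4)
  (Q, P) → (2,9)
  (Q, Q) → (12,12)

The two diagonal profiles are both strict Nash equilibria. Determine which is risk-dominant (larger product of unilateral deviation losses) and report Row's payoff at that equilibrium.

At both P: Row loses 6 − 2 = 4 by deviating; Column loses 10 − 4 = 6. Product = 4·6 = 24.
At both Q: Row loses 12 − 9 = 3 by deviating; Column loses 12 − 9 = 3. Product = 3·3 = 9.
24 > 9, so both P is risk-dominant. Row's payoff there is 6.

6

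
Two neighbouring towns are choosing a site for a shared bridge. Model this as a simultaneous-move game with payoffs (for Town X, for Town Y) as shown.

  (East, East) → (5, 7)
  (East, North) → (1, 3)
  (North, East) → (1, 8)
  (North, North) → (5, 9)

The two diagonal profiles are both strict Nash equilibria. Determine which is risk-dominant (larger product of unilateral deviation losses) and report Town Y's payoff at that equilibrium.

7

At both East: Town X loses 5 − 1 = 4 by deviating; Town Y loses 7 − 3 = 4. Product = 4·4 = 16.
At both North: Town X loses 5 − 1 = 4 by deviating; Town Y loses 9 − 8 = 1. Product = 4·1 = 4.
16 > 4, so both East is risk-dominant. Town Y's payoff there is 7.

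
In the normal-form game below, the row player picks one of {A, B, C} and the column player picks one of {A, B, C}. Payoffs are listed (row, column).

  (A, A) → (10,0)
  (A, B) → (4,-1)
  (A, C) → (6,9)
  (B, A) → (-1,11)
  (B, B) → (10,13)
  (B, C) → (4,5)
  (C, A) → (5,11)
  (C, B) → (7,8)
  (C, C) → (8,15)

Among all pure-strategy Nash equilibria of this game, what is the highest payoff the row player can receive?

Both B is a pure NE (the row player: 10 ≥ 7; the column player: 13 ≥ 11). The row player gets 10.
Both C is a pure NE (the row player: 8 ≥ 6; the column player: 15 ≥ 11). The row player gets 8.
Every other cell has a profitable deviation for at least one player. Highest of {10, 8} is 10.

10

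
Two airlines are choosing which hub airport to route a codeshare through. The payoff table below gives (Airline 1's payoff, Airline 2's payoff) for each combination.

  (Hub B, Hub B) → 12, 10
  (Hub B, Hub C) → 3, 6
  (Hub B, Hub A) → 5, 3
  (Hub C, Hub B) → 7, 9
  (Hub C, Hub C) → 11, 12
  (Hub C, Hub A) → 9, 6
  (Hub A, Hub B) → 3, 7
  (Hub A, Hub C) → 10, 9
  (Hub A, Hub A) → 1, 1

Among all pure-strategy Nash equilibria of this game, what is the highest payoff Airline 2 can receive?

Both Hub B is a pure NE (Airline 1: 12 ≥ 7; Airline 2: 10 ≥ 6). Airline 2 gets 10.
Both Hub C is a pure NE (Airline 1: 11 ≥ 10; Airline 2: 12 ≥ 9). Airline 2 gets 12.
Every other cell has a profitable deviation for at least one player. Highest of {10, 12} is 12.

12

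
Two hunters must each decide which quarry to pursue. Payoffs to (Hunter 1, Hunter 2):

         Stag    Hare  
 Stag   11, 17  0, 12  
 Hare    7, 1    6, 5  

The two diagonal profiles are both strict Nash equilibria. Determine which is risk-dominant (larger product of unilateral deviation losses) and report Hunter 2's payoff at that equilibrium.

5

At both Stag: Hunter 1 loses 11 − 7 = 4 by deviating; Hunter 2 loses 17 − 12 = 5. Product = 4·5 = 20.
At both Hare: Hunter 1 loses 6 − 0 = 6 by deviating; Hunter 2 loses 5 − 1 = 4. Product = 6·4 = 24.
24 > 20, so both Hare is risk-dominant. Hunter 2's payoff there is 5.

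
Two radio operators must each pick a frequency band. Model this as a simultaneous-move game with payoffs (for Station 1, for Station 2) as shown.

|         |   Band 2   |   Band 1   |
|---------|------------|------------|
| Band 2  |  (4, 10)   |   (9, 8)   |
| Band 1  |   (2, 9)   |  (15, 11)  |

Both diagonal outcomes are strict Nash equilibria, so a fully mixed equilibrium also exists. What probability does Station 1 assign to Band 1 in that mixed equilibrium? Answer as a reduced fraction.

1/2

Station 1's mix p on Band 2 must make Station 2 indifferent between Band 2 and Band 1.
Station 2's payoff from Band 2: 10p + 9(1−p). From Band 1: 8p + 11(1−p).
Set equal: 2p = 2(1−p) → p = 2/4 = 1/2.
Probability on Band 1 is 1 − 1/2 = 1/2.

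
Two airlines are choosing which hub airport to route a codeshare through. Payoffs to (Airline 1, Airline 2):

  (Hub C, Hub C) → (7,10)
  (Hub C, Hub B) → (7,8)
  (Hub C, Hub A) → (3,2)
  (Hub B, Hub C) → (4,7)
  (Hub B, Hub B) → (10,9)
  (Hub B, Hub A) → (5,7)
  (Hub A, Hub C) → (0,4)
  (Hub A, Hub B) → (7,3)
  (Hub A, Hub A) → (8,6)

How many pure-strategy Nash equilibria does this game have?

3

Both Hub C: Airline 1 gets 7 (best alternative 4); Airline 2 gets 10 (best alternative 8). Neither deviates — NE.
Both Hub B: Airline 1 gets 10 (best alternative 7); Airline 2 gets 9 (best alternative 7). Neither deviates — NE.
Both Hub A: Airline 1 gets 8 (best alternative 5); Airline 2 gets 6 (best alternative 4). Neither deviates — NE.
(Hub A, Hub C) is not a NE: Airline 1 would switch to Hub C (7 > 0).
No other cell survives both best-response checks, so there are 3 pure NE.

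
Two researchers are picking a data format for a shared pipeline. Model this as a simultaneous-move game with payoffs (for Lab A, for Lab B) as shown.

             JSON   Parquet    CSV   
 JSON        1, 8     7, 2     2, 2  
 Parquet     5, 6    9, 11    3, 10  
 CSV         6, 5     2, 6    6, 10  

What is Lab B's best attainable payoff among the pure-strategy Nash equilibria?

Both Parquet is a pure NE (Lab A: 9 ≥ 7; Lab B: 11 ≥ 10). Lab B gets 11.
Both CSV is a pure NE (Lab A: 6 ≥ 3; Lab B: 10 ≥ 6). Lab B gets 10.
Every other cell has a profitable deviation for at least one player. Highest of {11, 10} is 11.

11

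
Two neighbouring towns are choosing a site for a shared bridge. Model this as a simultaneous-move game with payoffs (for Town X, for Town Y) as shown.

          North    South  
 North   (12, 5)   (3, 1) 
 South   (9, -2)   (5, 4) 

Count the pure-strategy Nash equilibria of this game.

Both North: Town X gets 12 (best alternative 9); Town Y gets 5 (best alternative 1). Neither deviates — NE.
Both South: Town X gets 5 (best alternative 3); Town Y gets 4 (best alternative -2). Neither deviates — NE.
(North, South) is not a NE: Town X would switch to South (5 > 3).
No other cell survives both best-response checks, so there are 2 pure NE.

2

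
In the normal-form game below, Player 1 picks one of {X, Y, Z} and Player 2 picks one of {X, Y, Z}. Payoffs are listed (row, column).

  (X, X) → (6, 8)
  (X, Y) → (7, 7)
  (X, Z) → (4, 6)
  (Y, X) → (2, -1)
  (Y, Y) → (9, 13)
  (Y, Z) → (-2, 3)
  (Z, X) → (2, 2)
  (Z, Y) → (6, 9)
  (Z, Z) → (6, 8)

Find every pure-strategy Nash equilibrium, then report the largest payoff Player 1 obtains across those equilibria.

9

Both X is a pure NE (Player 1: 6 ≥ 2; Player 2: 8 ≥ 7). Player 1 gets 6.
Both Y is a pure NE (Player 1: 9 ≥ 7; Player 2: 13 ≥ 3). Player 1 gets 9.
Every other cell has a profitable deviation for at least one player. Highest of {6, 9} is 9.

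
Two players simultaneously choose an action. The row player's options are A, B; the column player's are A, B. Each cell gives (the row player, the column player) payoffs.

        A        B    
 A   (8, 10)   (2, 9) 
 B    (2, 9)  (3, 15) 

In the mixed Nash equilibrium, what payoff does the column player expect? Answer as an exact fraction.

69/7

The row player mixes with probability p on A, chosen so the column player is indifferent: 10p + 9(1−p) = 9p + 15(1−p) gives p = 6/7.
The column player's expected payoff is 10·6/7 + 9·1/7 = 69/7.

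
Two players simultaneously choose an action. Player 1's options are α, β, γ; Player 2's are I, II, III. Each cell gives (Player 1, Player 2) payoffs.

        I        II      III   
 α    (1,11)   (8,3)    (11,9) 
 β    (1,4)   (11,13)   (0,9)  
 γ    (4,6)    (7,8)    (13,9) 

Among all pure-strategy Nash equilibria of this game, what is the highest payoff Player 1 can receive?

13

(β, II) is a pure NE (Player 1: 11 ≥ 8; Player 2: 13 ≥ 9). Player 1 gets 11.
(γ, III) is a pure NE (Player 1: 13 ≥ 11; Player 2: 9 ≥ 8). Player 1 gets 13.
Every other cell has a profitable deviation for at least one player. Highest of {11, 13} is 13.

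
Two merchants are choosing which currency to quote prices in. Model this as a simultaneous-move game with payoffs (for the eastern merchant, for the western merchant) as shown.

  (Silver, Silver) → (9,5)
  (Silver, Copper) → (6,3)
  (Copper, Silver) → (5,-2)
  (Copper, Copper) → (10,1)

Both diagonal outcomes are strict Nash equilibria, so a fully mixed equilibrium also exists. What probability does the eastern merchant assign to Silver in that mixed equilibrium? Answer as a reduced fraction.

The eastern merchant's mix p on Silver must make the western merchant indifferent between Silver and Copper.
The western merchant's payoff from Silver: 5p + (-2)(1−p). From Copper: 3p + 1(1−p).
Set equal: 2p = 3(1−p) → p = 3/5.

3/5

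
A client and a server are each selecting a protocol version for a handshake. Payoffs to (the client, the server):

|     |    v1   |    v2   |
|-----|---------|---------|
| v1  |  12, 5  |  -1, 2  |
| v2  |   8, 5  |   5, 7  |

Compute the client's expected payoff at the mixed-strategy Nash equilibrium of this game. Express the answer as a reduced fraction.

34/5

The server mixes with probability q on v1, chosen so the client is indifferent: 12q + (-1)(1−q) = 8q + 5(1−q) gives q = 3/5.
The client's expected payoff (from either row, since indifferent) is 12·3/5 + (-1)·2/5 = 34/5.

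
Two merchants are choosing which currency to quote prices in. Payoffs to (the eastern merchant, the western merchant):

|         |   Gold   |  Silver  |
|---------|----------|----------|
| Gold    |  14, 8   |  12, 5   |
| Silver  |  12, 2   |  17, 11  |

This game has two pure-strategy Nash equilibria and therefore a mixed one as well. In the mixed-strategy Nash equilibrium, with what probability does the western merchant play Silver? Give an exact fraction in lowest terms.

2/7

The western merchant's mix q on Gold must make the eastern merchant indifferent between Gold and Silver.
The eastern merchant's payoff from Gold: 14q + 12(1−q). From Silver: 12q + 17(1−q).
Set equal: 2q = 5(1−q) → q = 5/7.
Probability on Silver is 1 − 5/7 = 2/7.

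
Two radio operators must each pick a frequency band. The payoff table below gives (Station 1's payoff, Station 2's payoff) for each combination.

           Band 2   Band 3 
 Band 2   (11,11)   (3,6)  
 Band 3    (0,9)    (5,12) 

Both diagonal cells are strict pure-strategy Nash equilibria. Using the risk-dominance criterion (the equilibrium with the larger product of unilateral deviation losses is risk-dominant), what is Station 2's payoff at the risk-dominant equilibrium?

At both Band 2: Station 1 loses 11 − 0 = 11 by deviating; Station 2 loses 11 − 6 = 5. Product = 11·5 = 55.
At both Band 3: Station 1 loses 5 − 3 = 2 by deviating; Station 2 loses 12 − 9 = 3. Product = 2·3 = 6.
55 > 6, so both Band 2 is risk-dominant. Station 2's payoff there is 11.

11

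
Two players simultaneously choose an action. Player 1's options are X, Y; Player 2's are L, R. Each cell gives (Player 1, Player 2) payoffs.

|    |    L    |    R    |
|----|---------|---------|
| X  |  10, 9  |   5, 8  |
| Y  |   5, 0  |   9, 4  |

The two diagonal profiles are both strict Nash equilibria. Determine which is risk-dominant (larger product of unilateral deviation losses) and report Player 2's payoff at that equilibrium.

4

At (X, L): Player 1 loses 10 − 5 = 5 by deviating; Player 2 loses 9 − 8 = 1. Product = 5·1 = 5.
At (Y, R): Player 1 loses 9 − 5 = 4 by deviating; Player 2 loses 4 − 0 = 4. Product = 4·4 = 16.
16 > 5, so (Y, R) is risk-dominant. Player 2's payoff there is 4.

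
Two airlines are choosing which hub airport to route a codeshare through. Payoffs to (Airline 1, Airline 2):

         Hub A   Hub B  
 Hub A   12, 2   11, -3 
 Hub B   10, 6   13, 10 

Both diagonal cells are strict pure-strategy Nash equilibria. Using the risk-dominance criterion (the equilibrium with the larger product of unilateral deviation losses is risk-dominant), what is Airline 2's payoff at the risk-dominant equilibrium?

2

At both Hub A: Airline 1 loses 12 − 10 = 2 by deviating; Airline 2 loses 2 − (-3) = 5. Product = 2·5 = 10.
At both Hub B: Airline 1 loses 13 − 11 = 2 by deviating; Airline 2 loses 10 − 6 = 4. Product = 2·4 = 8.
10 > 8, so both Hub A is risk-dominant. Airline 2's payoff there is 2.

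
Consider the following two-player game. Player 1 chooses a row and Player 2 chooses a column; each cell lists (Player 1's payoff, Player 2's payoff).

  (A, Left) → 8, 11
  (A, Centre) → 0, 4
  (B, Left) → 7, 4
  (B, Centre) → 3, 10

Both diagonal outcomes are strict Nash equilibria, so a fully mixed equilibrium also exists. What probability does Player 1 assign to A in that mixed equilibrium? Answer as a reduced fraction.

Player 1's mix p on A must make Player 2 indifferent between Left and Centre.
Player 2's payoff from Left: 11p + 4(1−p). From Centre: 4p + 10(1−p).
Set equal: 7p = 6(1−p) → p = 6/13.

6/13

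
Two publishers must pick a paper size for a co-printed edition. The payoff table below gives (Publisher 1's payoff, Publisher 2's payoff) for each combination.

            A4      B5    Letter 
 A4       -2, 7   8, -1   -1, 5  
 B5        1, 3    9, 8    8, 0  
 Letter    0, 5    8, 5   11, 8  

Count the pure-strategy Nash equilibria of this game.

Both B5: Publisher 1 gets 9 (best alternative 8); Publisher 2 gets 8 (best alternative 3). Neither deviates — NE.
Both Letter: Publisher 1 gets 11 (best alternative 8); Publisher 2 gets 8 (best alternative 5). Neither deviates — NE.
Both A4 is not a NE: Publisher 1 would switch to B5 (1 > -2).
No other cell survives both best-response checks, so there are 2 pure NE.

2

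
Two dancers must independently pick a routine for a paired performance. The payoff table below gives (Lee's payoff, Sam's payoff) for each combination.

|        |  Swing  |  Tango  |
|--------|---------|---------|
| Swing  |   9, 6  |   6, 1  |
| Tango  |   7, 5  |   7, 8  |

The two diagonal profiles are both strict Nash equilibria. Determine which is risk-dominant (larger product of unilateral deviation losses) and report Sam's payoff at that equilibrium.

6

At both Swing: Lee loses 9 − 7 = 2 by deviating; Sam loses 6 − 1 = 5. Product = 2·5 = 10.
At both Tango: Lee loses 7 − 6 = 1 by deviating; Sam loses 8 − 5 = 3. Product = 1·3 = 3.
10 > 3, so both Swing is risk-dominant. Sam's payoff there is 6.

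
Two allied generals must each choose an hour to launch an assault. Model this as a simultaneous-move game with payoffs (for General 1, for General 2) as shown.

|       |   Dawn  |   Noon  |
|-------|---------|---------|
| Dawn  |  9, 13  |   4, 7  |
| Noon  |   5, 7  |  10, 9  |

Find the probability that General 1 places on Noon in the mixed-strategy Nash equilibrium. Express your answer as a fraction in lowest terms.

General 1's mix p on Dawn must make General 2 indifferent between Dawn and Noon.
General 2's payoff from Dawn: 13p + 7(1−p). From Noon: 7p + 9(1−p).
Set equal: 6p = 2(1−p) → p = 2/8 = 1/4.
Probability on Noon is 1 − 1/4 = 3/4.

3/4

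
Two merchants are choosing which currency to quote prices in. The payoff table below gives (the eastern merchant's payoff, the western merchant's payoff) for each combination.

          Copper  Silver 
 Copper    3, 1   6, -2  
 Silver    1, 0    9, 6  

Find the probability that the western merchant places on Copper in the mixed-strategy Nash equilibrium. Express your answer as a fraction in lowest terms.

The western merchant's mix q on Copper must make the eastern merchant indifferent between Copper and Silver.
The eastern merchant's payoff from Copper: 3q + 6(1−q). From Silver: 1q + 9(1−q).
Set equal: 2q = 3(1−q) → q = 3/5.

3/5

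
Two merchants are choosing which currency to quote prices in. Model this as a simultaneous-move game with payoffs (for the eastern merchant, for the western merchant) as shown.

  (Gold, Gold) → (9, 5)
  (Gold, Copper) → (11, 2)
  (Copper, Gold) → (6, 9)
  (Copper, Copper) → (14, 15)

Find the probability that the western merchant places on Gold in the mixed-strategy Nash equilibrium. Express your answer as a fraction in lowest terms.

The western merchant's mix q on Gold must make the eastern merchant indifferent between Gold and Copper.
The eastern merchant's payoff from Gold: 9q + 11(1−q). From Copper: 6q + 14(1−q).
Set equal: 3q = 3(1−q) → q = 3/6 = 1/2.

1/2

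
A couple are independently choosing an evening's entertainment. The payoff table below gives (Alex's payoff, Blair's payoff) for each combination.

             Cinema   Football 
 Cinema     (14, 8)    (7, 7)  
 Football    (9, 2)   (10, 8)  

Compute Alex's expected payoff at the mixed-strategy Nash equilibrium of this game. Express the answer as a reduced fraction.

Blair mixes with probability q on Cinema, chosen so Alex is indifferent: 14q + 7(1−q) = 9q + 10(1−q) gives q = 3/8.
Alex's expected payoff (from either row, since indifferent) is 14·3/8 + 7·5/8 = 77/8.

77/8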